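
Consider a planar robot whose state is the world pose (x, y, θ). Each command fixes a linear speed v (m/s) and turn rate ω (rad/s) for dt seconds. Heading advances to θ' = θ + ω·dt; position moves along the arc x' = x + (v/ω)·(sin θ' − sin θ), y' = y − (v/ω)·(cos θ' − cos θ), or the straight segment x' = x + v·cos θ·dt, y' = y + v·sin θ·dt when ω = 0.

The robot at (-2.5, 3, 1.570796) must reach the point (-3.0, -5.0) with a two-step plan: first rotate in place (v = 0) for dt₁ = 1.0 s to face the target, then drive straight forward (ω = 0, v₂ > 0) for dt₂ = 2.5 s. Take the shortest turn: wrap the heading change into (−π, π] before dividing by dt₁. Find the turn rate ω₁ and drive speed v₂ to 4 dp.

ω₁ = 3.0792, v₂ = 3.2062

heading to target = atan2(-5−3, -3−-2.5) = -1.6332
Δθ = wrap(-1.6332 − 1.5708) = 3.0792; ω₁ = Δθ/dt₁ = 3.0792
distance = √((-3−-2.5)² + (-5−3)²) = 8.0156; v₂ = distance/dt₂ = 3.2062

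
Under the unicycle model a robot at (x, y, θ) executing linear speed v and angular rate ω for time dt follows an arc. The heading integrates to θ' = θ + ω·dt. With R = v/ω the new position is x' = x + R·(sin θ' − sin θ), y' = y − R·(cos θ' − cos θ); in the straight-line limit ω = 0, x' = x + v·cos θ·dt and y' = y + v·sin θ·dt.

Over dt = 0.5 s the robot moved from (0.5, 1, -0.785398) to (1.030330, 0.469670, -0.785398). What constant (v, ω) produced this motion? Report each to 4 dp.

v = 1.5000, ω = 0.0000

Δθ = -0.785398 − -0.785398 = 0.000000
ω = Δθ/dt = 0.000000/0.5 = 0.0000
ω = 0 → v = (Δx·cos θ + Δy·sin θ)/dt = 1.5000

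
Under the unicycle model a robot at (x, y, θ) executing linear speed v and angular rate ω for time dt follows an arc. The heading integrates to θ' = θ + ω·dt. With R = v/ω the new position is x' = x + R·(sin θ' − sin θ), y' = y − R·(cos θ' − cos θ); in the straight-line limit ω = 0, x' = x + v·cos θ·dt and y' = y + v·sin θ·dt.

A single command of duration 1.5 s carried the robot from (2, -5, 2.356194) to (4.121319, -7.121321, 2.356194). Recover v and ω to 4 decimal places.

v = -2.0000, ω = 0.0000

Δθ = 2.356194 − 2.356194 = 0.000000
ω = Δθ/dt = 0.000000/1.5 = 0.0000
ω = 0 → v = (Δx·cos θ + Δy·sin θ)/dt = -2.0000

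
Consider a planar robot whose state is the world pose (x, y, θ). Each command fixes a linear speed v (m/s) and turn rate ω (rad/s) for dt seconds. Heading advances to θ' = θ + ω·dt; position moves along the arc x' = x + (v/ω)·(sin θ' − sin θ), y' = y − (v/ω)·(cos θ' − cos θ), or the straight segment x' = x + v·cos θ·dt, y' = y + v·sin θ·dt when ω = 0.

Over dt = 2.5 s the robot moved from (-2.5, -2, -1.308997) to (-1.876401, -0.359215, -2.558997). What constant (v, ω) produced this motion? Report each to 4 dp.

Δθ = -2.558997 − -1.308997 = -1.250000
ω = Δθ/dt = -1.250000/2.5 = -0.5000
R = −Δy/(cos θ' − cos θ) = 1.5000
v = R·ω = 1.5000·-0.5000 = -0.7500

v = -0.7500, ω = -0.5000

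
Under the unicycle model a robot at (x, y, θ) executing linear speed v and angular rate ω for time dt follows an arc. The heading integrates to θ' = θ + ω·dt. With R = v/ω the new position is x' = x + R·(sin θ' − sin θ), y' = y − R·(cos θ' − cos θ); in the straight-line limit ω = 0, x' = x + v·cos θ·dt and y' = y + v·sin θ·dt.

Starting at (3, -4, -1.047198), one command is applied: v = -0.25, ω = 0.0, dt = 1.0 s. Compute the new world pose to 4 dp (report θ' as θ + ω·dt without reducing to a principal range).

θ' = -1.0472 + 0.0·1.0 = -1.0472
ω = 0 → straight: x' = 3 + -0.25·cos(-1.0472)·1.0 = 2.8750
y' = -4 + -0.25·sin(-1.0472)·1.0 = -3.7835

(2.8750, -3.7835, -1.0472)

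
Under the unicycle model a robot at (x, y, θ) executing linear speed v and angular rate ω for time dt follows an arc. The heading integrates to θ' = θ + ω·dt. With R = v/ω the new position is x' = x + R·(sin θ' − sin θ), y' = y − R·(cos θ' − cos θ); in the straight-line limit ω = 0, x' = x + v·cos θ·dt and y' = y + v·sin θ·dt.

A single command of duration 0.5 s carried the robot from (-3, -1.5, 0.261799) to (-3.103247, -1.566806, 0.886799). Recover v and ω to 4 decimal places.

Δθ = 0.886799 − 0.261799 = 0.625000
ω = Δθ/dt = 0.625000/0.5 = 1.2500
R = Δx/(sin θ' − sin θ) = -0.2000
v = R·ω = -0.2000·1.2500 = -0.2500

v = -0.2500, ω = 1.2500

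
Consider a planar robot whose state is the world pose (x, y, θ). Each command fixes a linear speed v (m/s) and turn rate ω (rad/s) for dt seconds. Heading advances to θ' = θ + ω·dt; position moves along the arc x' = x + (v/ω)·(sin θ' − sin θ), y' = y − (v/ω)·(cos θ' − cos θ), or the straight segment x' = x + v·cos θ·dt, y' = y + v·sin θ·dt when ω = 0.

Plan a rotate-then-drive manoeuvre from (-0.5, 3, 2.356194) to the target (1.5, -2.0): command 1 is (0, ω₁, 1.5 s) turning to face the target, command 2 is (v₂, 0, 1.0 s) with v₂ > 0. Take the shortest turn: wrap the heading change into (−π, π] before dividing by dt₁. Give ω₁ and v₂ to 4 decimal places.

heading to target = atan2(-2−3, 1.5−-0.5) = -1.1903
Δθ = wrap(-1.1903 − 2.3562) = 2.7367; ω₁ = Δθ/dt₁ = 1.8245
distance = √((1.5−-0.5)² + (-2−3)²) = 5.3852; v₂ = distance/dt₂ = 5.3852

ω₁ = 1.8245, v₂ = 5.3852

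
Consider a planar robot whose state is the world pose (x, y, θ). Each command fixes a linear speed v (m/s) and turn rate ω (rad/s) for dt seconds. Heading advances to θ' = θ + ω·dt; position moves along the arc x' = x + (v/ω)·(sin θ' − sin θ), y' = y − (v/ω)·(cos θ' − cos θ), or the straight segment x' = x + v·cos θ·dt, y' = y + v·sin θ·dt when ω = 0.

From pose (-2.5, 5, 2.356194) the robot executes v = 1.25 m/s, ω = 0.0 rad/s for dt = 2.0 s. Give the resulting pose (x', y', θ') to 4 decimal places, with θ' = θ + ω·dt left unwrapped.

(-4.2678, 6.7678, 2.3562)

θ' = 2.3562 + 0.0·2.0 = 2.3562
ω = 0 → straight: x' = -2.5 + 1.25·cos(2.3562)·2.0 = -4.2678
y' = 5 + 1.25·sin(2.3562)·2.0 = 6.7678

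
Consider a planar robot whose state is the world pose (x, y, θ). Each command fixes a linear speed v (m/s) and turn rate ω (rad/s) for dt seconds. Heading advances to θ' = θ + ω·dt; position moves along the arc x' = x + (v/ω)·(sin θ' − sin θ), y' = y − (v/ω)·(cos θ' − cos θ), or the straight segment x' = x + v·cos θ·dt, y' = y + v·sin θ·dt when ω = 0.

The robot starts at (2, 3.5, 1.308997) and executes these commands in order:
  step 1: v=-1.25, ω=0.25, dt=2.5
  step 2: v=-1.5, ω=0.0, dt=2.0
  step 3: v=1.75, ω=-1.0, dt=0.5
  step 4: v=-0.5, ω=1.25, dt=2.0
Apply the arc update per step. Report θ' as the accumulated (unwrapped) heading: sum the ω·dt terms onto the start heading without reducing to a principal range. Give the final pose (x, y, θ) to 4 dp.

step 1: θ'=1.9340 (R=-5.0000) → pose (2.1558, 0.4296, 1.9340)
step 2: θ'=1.9340 (straight) → pose (3.2216, -2.3747, 1.9340)
step 3: θ'=1.4340 (R=-1.7500) → pose (3.1238, -1.5144, 1.4340)
step 4: θ'=3.9340 (R=-0.4000) → pose (3.8049, -1.8498, 3.9340)

(3.8049, -1.8498, 3.9340)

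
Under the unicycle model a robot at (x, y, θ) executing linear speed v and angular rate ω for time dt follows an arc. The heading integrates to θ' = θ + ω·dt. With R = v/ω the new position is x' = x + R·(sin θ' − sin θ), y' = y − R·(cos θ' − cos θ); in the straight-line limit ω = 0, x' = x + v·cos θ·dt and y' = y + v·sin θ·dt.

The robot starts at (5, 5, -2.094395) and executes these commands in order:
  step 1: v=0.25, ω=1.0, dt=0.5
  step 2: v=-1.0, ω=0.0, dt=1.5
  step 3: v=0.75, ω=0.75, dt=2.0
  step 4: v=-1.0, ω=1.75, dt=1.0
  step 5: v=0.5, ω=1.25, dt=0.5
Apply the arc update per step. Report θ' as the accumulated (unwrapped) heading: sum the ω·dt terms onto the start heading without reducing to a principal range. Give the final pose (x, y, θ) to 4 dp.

(5.1890, 4.9708, 2.2806)

step 1: θ'=-1.5944 (R=0.2500) → pose (4.9666, 4.8809, -1.5944)
step 2: θ'=-1.5944 (straight) → pose (5.0020, 6.3805, -1.5944)
step 3: θ'=-0.0944 (R=1.0000) → pose (5.9074, 5.3613, -0.0944)
step 4: θ'=1.6556 (R=-0.5714) → pose (5.2842, 4.7440, 1.6556)
step 5: θ'=2.2806 (R=0.4000) → pose (5.1890, 4.9708, 2.2806)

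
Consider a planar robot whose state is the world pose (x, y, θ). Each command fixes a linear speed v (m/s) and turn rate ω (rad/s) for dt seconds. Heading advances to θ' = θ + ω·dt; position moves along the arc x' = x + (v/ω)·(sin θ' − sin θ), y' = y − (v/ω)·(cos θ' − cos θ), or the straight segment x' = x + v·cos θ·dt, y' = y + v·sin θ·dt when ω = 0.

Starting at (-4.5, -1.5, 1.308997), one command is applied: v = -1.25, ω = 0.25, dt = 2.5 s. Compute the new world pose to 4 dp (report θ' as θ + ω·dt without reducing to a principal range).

(-4.3442, -4.5704, 1.9340)

θ' = 1.3090 + 0.25·2.5 = 1.9340
R = v/ω = -1.25/0.25 = -5.0000
x' = -4.5 + -5.0000·(sin 1.9340 − sin 1.3090) = -4.3442
y' = -1.5 − -5.0000·(cos 1.9340 − cos 1.3090) = -4.5704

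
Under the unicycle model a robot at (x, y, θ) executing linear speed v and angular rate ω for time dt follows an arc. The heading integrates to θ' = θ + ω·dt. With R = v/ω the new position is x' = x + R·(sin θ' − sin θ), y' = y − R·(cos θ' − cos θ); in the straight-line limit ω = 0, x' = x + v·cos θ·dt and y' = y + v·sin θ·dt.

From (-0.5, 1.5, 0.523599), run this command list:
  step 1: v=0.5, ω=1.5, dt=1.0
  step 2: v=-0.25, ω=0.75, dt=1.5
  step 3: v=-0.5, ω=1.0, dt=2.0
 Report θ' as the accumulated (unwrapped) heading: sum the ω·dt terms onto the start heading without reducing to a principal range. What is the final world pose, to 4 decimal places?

step 1: θ'=2.0236 (R=0.3333) → pose (-0.3669, 1.9345, 2.0236)
step 2: θ'=3.1486 (R=-0.3333) → pose (-0.0648, 1.7470, 3.1486)
step 3: θ'=5.1486 (R=-0.5000) → pose (0.3848, 2.4582, 5.1486)

(0.3848, 2.4582, 5.1486)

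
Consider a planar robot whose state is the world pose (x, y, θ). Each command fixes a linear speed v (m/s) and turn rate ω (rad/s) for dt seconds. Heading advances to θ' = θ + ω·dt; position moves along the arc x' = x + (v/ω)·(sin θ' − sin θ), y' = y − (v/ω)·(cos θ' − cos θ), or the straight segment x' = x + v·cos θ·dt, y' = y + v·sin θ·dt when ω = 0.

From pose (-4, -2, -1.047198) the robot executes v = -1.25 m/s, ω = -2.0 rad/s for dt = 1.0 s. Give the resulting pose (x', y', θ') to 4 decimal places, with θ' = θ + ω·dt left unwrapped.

(-3.5176, -1.0653, -3.0472)

θ' = -1.0472 + -2.0·1.0 = -3.0472
R = v/ω = -1.25/-2.0 = 0.6250
x' = -4 + 0.6250·(sin -3.0472 − sin -1.0472) = -3.5176
y' = -2 − 0.6250·(cos -3.0472 − cos -1.0472) = -1.0653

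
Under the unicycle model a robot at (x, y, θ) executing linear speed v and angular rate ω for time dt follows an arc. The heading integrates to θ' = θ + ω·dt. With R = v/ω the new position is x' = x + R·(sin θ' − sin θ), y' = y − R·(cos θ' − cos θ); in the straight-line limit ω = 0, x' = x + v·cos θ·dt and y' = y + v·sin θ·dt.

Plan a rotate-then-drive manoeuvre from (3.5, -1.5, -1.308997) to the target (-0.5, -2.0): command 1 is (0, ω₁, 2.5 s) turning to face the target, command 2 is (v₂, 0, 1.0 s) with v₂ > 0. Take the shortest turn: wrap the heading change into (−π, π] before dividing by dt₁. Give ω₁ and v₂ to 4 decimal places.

ω₁ = -0.6833, v₂ = 4.0311

heading to target = atan2(-2−-1.5, -0.5−3.5) = -3.0172
Δθ = wrap(-3.0172 − -1.3090) = -1.7082; ω₁ = Δθ/dt₁ = -0.6833
distance = √((-0.5−3.5)² + (-2−-1.5)²) = 4.0311; v₂ = distance/dt₂ = 4.0311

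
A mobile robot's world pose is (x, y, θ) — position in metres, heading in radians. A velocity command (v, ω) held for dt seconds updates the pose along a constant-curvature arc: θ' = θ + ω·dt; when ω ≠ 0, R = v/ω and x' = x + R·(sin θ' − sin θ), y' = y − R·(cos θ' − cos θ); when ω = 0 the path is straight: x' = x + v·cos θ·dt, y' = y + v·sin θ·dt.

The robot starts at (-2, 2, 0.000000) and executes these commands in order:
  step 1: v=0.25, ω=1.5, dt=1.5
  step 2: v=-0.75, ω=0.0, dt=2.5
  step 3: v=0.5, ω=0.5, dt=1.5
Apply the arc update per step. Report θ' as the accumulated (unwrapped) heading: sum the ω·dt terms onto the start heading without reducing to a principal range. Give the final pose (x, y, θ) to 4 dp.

(-1.3294, 1.1743, 3.0000)

step 1: θ'=2.2500 (R=0.1667) → pose (-1.8703, 2.2714, 2.2500)
step 2: θ'=2.2500 (straight) → pose (-0.6925, 0.8125, 2.2500)
step 3: θ'=3.0000 (R=1.0000) → pose (-1.3294, 1.1743, 3.0000)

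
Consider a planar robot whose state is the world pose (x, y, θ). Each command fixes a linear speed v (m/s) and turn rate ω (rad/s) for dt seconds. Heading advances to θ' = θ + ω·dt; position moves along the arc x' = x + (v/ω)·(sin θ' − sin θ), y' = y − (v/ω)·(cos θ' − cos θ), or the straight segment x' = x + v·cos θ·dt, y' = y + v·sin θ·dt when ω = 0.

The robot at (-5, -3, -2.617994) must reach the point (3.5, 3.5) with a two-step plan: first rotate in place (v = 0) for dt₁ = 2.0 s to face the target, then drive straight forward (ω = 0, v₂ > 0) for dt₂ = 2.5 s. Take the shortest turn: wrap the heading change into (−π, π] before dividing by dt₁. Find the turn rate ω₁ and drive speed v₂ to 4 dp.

heading to target = atan2(3.5−-3, 3.5−-5) = 0.6528
Δθ = wrap(0.6528 − -2.6180) = -3.0123; ω₁ = Δθ/dt₁ = -1.5062
distance = √((3.5−-5)² + (3.5−-3)²) = 10.7005; v₂ = distance/dt₂ = 4.2802

ω₁ = -1.5062, v₂ = 4.2802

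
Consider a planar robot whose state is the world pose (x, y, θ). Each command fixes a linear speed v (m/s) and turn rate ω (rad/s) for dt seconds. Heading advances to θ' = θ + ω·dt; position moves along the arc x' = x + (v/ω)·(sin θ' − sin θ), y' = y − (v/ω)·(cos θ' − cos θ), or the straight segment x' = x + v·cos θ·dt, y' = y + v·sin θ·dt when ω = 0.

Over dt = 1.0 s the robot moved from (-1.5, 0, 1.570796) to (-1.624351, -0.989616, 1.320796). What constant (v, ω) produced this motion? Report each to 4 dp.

Δθ = 1.320796 − 1.570796 = -0.250000
ω = Δθ/dt = -0.250000/1.0 = -0.2500
R = −Δy/(cos θ' − cos θ) = 4.0000
v = R·ω = 4.0000·-0.2500 = -1.0000

v = -1.0000, ω = -0.2500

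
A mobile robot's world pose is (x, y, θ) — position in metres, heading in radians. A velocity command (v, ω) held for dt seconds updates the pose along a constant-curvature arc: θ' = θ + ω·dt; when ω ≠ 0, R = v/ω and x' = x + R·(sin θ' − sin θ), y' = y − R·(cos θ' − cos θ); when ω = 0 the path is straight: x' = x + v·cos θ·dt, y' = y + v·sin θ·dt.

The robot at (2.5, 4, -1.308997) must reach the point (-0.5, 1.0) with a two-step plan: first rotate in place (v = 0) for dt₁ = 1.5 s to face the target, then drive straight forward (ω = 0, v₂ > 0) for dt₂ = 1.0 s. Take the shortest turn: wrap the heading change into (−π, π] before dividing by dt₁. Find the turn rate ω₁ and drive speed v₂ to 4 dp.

ω₁ = -0.6981, v₂ = 4.2426

heading to target = atan2(1−4, -0.5−2.5) = -2.3562
Δθ = wrap(-2.3562 − -1.3090) = -1.0472; ω₁ = Δθ/dt₁ = -0.6981
distance = √((-0.5−2.5)² + (1−4)²) = 4.2426; v₂ = distance/dt₂ = 4.2426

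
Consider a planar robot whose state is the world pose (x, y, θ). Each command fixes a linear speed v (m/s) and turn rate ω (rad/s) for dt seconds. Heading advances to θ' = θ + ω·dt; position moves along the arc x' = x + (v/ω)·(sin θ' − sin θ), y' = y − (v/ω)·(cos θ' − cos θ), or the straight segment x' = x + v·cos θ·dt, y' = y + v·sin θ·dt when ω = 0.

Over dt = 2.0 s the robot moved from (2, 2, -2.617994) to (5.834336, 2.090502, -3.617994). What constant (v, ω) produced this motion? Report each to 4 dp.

Δθ = -3.617994 − -2.617994 = -1.000000
ω = Δθ/dt = -1.000000/2.0 = -0.5000
R = Δx/(sin θ' − sin θ) = 4.0000
v = R·ω = 4.0000·-0.5000 = -2.0000

v = -2.0000, ω = -0.5000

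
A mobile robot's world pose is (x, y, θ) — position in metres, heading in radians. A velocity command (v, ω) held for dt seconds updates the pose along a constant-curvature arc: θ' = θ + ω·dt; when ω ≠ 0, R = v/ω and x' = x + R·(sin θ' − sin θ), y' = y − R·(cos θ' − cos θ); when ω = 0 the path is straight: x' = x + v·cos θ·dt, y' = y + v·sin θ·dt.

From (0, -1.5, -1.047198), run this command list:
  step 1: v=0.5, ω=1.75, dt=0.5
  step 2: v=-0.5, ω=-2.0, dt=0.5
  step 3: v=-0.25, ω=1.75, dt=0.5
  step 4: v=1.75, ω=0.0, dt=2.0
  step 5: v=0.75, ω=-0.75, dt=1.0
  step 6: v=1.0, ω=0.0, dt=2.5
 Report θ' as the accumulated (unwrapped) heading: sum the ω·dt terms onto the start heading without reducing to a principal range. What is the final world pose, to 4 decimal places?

step 1: θ'=-0.1722 (R=0.2857) → pose (0.1985, -1.6386, -0.1722)
step 2: θ'=-1.1722 (R=0.2500) → pose (0.0109, -1.4894, -1.1722)
step 3: θ'=-0.2972 (R=-0.1429) → pose (-0.0789, -1.4082, -0.2972)
step 4: θ'=-0.2972 (straight) → pose (3.2677, -2.4332, -0.2972)
step 5: θ'=-1.0472 (R=-1.0000) → pose (3.8408, -2.8893, -1.0472)
step 6: θ'=-1.0472 (straight) → pose (5.0908, -5.0544, -1.0472)

(5.0908, -5.0544, -1.0472)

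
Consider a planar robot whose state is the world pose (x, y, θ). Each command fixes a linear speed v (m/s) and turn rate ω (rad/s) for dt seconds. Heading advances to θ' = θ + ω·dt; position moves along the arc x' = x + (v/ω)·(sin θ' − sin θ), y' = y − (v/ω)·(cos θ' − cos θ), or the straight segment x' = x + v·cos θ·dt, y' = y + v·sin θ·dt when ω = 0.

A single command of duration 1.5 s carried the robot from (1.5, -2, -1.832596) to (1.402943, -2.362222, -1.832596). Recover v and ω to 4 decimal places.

v = 0.2500, ω = 0.0000

Δθ = -1.832596 − -1.832596 = 0.000000
ω = Δθ/dt = 0.000000/1.5 = 0.0000
ω = 0 → v = (Δx·cos θ + Δy·sin θ)/dt = 0.2500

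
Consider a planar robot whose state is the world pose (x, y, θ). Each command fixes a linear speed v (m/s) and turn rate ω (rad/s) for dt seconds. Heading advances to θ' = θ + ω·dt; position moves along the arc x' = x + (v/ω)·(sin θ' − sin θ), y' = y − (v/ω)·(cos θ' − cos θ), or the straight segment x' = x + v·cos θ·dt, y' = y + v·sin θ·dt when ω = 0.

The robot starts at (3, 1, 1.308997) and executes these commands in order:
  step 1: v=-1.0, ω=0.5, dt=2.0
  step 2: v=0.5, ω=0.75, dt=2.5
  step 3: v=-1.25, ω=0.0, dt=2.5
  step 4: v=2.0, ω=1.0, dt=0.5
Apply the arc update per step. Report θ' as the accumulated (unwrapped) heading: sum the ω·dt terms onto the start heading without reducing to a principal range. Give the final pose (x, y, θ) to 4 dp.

(3.6871, 0.7712, 4.6840)

step 1: θ'=2.3090 (R=-2.0000) → pose (3.4525, -0.8636, 2.3090)
step 2: θ'=4.1840 (R=0.6667) → pose (2.3836, -0.9761, 4.1840)
step 3: θ'=4.1840 (straight) → pose (3.9591, 1.7227, 4.1840)
step 4: θ'=4.6840 (R=2.0000) → pose (3.6871, 0.7712, 4.6840)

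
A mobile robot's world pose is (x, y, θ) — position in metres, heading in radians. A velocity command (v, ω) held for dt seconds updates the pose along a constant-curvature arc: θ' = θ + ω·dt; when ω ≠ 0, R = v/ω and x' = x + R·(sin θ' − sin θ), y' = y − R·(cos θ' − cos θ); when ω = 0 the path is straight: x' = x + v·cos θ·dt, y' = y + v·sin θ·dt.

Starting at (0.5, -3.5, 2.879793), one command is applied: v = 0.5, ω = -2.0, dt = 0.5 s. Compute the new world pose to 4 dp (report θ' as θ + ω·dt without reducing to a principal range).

(0.3265, -3.3345, 1.8798)

θ' = 2.8798 + -2.0·0.5 = 1.8798
R = v/ω = 0.5/-2.0 = -0.2500
x' = 0.5 + -0.2500·(sin 1.8798 − sin 2.8798) = 0.3265
y' = -3.5 − -0.2500·(cos 1.8798 − cos 2.8798) = -3.3345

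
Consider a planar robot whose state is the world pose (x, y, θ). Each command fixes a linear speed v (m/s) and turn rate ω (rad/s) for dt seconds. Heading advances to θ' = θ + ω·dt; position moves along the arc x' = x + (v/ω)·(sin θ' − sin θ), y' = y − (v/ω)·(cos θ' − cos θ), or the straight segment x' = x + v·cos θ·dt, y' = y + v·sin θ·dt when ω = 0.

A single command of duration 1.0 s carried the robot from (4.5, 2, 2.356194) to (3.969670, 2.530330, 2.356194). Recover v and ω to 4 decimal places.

Δθ = 2.356194 − 2.356194 = 0.000000
ω = Δθ/dt = 0.000000/1.0 = 0.0000
ω = 0 → v = (Δx·cos θ + Δy·sin θ)/dt = 0.7500

v = 0.7500, ω = 0.0000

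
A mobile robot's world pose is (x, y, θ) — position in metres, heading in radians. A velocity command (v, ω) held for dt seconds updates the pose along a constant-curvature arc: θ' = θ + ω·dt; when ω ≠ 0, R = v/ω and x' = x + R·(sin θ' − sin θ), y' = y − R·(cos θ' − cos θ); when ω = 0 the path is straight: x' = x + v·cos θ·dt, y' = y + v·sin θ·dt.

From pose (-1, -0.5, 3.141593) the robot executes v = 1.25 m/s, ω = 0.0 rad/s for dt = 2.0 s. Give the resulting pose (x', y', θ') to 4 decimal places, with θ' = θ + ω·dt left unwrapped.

(-3.5000, -0.5000, 3.1416)

θ' = 3.1416 + 0.0·2.0 = 3.1416
ω = 0 → straight: x' = -1 + 1.25·cos(3.1416)·2.0 = -3.5000
y' = -0.5 + 1.25·sin(3.1416)·2.0 = -0.5000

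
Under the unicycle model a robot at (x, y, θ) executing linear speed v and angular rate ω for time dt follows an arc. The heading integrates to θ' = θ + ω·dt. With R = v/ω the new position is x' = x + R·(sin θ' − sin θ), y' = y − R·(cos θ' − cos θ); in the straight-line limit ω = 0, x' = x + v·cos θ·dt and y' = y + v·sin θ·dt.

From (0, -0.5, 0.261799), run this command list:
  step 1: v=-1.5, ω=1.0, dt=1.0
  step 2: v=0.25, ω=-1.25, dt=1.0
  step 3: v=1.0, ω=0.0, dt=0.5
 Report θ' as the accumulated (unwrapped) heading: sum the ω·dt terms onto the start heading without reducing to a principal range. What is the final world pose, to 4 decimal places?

step 1: θ'=1.2618 (R=-1.5000) → pose (-1.0407, -1.4927, 1.2618)
step 2: θ'=0.0118 (R=-0.2000) → pose (-0.8526, -1.3536, 0.0118)
step 3: θ'=0.0118 (straight) → pose (-0.3526, -1.3477, 0.0118)

(-0.3526, -1.3477, 0.0118)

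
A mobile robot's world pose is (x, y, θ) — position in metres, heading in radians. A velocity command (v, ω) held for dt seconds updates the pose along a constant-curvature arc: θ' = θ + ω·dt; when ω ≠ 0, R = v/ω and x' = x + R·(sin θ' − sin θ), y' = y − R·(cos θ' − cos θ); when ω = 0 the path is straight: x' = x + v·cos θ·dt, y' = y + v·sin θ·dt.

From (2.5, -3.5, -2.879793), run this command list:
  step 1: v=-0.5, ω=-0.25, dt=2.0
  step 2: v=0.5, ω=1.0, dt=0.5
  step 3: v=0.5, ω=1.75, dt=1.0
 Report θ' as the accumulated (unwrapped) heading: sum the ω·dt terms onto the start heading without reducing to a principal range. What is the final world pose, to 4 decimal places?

step 1: θ'=-3.3798 (R=2.0000) → pose (3.4895, -3.4883, -3.3798)
step 2: θ'=-2.8798 (R=0.5000) → pose (3.2422, -3.4912, -2.8798)
step 3: θ'=-1.1298 (R=0.2857) → pose (3.0577, -3.8892, -1.1298)

(3.0577, -3.8892, -1.1298)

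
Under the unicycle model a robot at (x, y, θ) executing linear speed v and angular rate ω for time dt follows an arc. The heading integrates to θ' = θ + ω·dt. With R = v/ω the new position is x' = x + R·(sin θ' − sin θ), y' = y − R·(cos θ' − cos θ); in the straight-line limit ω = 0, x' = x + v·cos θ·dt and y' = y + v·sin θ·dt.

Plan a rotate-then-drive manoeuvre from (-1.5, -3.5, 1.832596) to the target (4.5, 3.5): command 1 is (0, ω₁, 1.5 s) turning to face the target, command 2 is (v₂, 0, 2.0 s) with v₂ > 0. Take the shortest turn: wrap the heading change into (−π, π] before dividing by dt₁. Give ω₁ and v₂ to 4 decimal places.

heading to target = atan2(3.5−-3.5, 4.5−-1.5) = 0.8622
Δθ = wrap(0.8622 − 1.8326) = -0.9704; ω₁ = Δθ/dt₁ = -0.6470
distance = √((4.5−-1.5)² + (3.5−-3.5)²) = 9.2195; v₂ = distance/dt₂ = 4.6098

ω₁ = -0.6470, v₂ = 4.6098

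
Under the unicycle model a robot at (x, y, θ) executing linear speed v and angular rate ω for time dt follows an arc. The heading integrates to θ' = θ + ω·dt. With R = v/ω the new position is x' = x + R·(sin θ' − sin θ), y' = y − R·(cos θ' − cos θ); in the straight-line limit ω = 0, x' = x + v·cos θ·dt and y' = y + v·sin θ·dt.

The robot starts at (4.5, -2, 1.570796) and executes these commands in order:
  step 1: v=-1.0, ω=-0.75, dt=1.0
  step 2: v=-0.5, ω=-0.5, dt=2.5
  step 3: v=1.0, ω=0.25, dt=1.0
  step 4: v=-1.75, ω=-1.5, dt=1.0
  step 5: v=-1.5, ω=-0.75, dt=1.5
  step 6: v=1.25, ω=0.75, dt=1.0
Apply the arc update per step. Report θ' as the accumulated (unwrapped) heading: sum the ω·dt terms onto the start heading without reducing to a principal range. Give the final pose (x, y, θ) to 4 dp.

step 1: θ'=0.8208 (R=1.3333) → pose (4.1423, -2.9089, 0.8208)
step 2: θ'=-0.4292 (R=1.0000) → pose (2.9944, -3.1365, -0.4292)
step 3: θ'=-0.1792 (R=4.0000) → pose (3.9460, -3.4353, -0.1792)
step 4: θ'=-1.6792 (R=1.1667) → pose (2.9942, -2.1611, -1.6792)
step 5: θ'=-2.8042 (R=2.0000) → pose (4.3204, -0.4902, -2.8042)
step 6: θ'=-2.0542 (R=1.6667) → pose (3.3964, -1.2882, -2.0542)

(3.3964, -1.2882, -2.0542)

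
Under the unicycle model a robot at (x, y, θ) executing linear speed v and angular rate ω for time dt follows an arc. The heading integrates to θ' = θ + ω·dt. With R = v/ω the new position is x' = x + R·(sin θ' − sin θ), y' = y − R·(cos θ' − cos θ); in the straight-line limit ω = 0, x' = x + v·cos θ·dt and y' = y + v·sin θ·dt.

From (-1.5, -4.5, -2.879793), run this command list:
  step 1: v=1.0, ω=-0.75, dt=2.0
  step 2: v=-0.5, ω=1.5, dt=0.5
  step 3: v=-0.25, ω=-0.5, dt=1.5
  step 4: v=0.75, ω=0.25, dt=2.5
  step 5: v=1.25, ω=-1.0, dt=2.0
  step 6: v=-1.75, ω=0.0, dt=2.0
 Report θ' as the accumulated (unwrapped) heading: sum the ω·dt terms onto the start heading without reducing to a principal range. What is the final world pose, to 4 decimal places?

(-6.7512, -2.3001, -5.7548)

step 1: θ'=-4.3798 (R=-1.3333) → pose (-3.1054, -3.6474, -4.3798)
step 2: θ'=-3.6298 (R=-0.3333) → pose (-2.9466, -3.8330, -3.6298)
step 3: θ'=-4.3798 (R=0.5000) → pose (-2.7086, -4.1113, -4.3798)
step 4: θ'=-3.7548 (R=3.0000) → pose (-3.8177, -2.6374, -3.7548)
step 5: θ'=-5.7548 (R=-1.2500) → pose (-3.7285, -0.5356, -5.7548)
step 6: θ'=-5.7548 (straight) → pose (-6.7512, -2.3001, -5.7548)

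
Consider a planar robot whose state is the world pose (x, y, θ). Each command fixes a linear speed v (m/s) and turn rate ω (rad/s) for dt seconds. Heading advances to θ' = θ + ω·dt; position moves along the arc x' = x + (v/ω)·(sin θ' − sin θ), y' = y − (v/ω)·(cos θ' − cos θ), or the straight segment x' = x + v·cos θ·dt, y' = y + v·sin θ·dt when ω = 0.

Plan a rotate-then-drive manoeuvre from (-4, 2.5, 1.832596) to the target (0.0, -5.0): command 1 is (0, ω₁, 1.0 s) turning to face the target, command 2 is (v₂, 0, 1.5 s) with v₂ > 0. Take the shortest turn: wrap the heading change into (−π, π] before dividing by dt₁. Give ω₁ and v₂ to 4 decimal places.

heading to target = atan2(-5−2.5, 0−-4) = -1.0808
Δθ = wrap(-1.0808 − 1.8326) = -2.9134; ω₁ = Δθ/dt₁ = -2.9134
distance = √((0−-4)² + (-5−2.5)²) = 8.5000; v₂ = distance/dt₂ = 5.6667

ω₁ = -2.9134, v₂ = 5.6667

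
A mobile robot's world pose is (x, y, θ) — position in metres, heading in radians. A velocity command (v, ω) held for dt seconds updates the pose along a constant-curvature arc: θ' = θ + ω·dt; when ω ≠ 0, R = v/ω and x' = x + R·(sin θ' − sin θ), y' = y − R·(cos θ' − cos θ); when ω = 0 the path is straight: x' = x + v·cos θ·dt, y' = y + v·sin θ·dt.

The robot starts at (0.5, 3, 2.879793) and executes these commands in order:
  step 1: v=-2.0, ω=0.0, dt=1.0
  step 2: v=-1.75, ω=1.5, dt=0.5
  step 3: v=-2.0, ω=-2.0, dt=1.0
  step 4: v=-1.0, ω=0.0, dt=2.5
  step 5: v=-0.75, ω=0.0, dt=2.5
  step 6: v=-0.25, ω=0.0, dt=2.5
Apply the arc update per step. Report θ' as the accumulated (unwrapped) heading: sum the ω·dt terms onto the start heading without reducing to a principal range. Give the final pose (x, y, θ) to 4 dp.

step 1: θ'=2.8798 (straight) → pose (2.4319, 2.4824, 2.8798)
step 2: θ'=3.6298 (R=-1.1667) → pose (3.2810, 2.5789, 3.6298)
step 3: θ'=1.6298 (R=1.0000) → pose (4.7483, 1.7547, 1.6298)
step 4: θ'=1.6298 (straight) → pose (4.8957, -0.7410, 1.6298)
step 5: θ'=1.6298 (straight) → pose (5.0063, -2.6127, 1.6298)
step 6: θ'=1.6298 (straight) → pose (5.0431, -3.2366, 1.6298)

(5.0431, -3.2366, 1.6298)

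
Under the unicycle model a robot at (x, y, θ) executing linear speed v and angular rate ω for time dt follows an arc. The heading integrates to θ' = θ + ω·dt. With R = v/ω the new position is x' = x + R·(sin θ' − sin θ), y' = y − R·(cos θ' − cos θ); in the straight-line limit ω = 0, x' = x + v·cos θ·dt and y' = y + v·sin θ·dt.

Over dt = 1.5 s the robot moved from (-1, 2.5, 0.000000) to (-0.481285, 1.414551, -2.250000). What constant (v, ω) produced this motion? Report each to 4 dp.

v = 1.0000, ω = -1.5000

Δθ = -2.250000 − 0.000000 = -2.250000
ω = Δθ/dt = -2.250000/1.5 = -1.5000
R = −Δy/(cos θ' − cos θ) = -0.6667
v = R·ω = -0.6667·-1.5000 = 1.0000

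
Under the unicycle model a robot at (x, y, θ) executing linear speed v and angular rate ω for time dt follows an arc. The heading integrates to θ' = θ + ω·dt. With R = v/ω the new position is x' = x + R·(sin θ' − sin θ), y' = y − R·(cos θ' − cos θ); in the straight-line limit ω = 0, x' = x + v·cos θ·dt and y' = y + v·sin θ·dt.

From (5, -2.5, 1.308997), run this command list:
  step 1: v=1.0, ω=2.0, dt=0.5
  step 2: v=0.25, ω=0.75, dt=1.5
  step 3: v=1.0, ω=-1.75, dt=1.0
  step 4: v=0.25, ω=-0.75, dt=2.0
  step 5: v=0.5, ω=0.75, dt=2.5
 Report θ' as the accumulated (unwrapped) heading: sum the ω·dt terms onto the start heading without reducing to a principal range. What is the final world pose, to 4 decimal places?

step 1: θ'=2.3090 (R=0.5000) → pose (4.8869, -2.0341, 2.3090)
step 2: θ'=3.4340 (R=0.3333) → pose (4.5442, -1.9392, 3.4340)
step 3: θ'=1.6840 (R=-0.5714) → pose (3.8117, -1.4566, 1.6840)
step 4: θ'=0.1840 (R=-0.3333) → pose (4.0820, -1.0913, 0.1840)
step 5: θ'=2.0590 (R=0.6667) → pose (4.5488, -0.1232, 2.0590)

(4.5488, -0.1232, 2.0590)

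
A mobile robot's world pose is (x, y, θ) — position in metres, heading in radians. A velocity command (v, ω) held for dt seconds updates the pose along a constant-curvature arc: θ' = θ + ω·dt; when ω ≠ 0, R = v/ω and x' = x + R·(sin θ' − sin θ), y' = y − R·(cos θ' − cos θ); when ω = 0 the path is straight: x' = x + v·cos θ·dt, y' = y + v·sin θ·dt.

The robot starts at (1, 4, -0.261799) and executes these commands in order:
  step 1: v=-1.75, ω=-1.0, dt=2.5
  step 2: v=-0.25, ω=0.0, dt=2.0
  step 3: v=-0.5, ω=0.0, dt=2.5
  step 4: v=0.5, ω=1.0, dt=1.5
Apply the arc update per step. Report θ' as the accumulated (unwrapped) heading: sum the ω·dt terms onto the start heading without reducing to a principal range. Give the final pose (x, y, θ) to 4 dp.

(2.1385, 7.3480, -1.2618)

step 1: θ'=-2.7618 (R=1.7500) → pose (0.8042, 7.3157, -2.7618)
step 2: θ'=-2.7618 (straight) → pose (1.2685, 7.5010, -2.7618)
step 3: θ'=-2.7618 (straight) → pose (2.4295, 7.9644, -2.7618)
step 4: θ'=-1.2618 (R=0.5000) → pose (2.1385, 7.3480, -1.2618)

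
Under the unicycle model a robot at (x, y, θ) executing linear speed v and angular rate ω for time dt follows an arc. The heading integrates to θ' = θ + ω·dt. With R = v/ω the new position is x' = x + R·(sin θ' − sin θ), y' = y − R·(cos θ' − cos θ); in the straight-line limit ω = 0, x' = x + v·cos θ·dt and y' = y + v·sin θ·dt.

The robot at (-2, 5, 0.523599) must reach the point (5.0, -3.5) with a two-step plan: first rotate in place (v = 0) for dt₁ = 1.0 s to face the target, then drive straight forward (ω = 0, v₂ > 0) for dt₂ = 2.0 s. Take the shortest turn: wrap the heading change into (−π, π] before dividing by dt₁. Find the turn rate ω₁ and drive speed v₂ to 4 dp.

heading to target = atan2(-3.5−5, 5−-2) = -0.8819
Δθ = wrap(-0.8819 − 0.5236) = -1.4055; ω₁ = Δθ/dt₁ = -1.4055
distance = √((5−-2)² + (-3.5−5)²) = 11.0114; v₂ = distance/dt₂ = 5.5057

ω₁ = -1.4055, v₂ = 5.5057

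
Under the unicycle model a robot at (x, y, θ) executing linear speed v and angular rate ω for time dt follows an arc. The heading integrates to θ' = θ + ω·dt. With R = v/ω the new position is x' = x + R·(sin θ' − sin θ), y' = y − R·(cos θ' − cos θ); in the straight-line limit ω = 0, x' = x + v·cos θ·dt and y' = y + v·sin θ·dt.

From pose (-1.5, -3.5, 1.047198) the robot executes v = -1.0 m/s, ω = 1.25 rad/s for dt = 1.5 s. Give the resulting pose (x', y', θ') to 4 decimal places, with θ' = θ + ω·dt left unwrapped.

(-0.9813, -4.6808, 2.9222)

θ' = 1.0472 + 1.25·1.5 = 2.9222
R = v/ω = -1.0/1.25 = -0.8000
x' = -1.5 + -0.8000·(sin 2.9222 − sin 1.0472) = -0.9813
y' = -3.5 − -0.8000·(cos 2.9222 − cos 1.0472) = -4.6808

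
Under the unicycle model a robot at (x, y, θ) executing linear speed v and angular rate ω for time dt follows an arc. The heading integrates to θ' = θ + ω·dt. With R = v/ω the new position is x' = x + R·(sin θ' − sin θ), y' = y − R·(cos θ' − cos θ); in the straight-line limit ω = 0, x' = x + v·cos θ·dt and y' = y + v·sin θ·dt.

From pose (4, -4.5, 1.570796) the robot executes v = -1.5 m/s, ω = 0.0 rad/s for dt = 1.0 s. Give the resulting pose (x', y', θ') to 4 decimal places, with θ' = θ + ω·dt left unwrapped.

(4.0000, -6.0000, 1.5708)

θ' = 1.5708 + 0.0·1.0 = 1.5708
ω = 0 → straight: x' = 4 + -1.5·cos(1.5708)·1.0 = 4.0000
y' = -4.5 + -1.5·sin(1.5708)·1.0 = -6.0000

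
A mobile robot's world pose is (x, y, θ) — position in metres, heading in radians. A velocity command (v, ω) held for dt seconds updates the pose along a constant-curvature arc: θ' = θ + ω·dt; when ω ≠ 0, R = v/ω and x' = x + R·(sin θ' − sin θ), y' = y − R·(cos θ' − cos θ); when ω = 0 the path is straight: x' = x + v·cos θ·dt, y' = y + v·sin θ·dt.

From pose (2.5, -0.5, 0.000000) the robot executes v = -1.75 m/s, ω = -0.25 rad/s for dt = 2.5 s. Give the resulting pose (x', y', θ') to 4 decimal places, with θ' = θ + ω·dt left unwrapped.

(-1.5957, 0.8233, -0.6250)

θ' = 0.0000 + -0.25·2.5 = -0.6250
R = v/ω = -1.75/-0.25 = 7.0000
x' = 2.5 + 7.0000·(sin -0.6250 − sin 0.0000) = -1.5957
y' = -0.5 − 7.0000·(cos -0.6250 − cos 0.0000) = 0.8233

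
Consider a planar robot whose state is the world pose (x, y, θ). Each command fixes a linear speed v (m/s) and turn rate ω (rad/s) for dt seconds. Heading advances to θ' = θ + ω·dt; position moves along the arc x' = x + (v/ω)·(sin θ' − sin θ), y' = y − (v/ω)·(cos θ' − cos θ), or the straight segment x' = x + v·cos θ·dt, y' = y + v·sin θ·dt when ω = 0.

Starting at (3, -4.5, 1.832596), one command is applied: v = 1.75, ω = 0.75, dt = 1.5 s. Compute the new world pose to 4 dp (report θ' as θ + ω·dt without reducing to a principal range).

θ' = 1.8326 + 0.75·1.5 = 2.9576
R = v/ω = 1.75/0.75 = 2.3333
x' = 3 + 2.3333·(sin 2.9576 − sin 1.8326) = 1.1731
y' = -4.5 − 2.3333·(cos 2.9576 − cos 1.8326) = -2.8100

(1.1731, -2.8100, 2.9576)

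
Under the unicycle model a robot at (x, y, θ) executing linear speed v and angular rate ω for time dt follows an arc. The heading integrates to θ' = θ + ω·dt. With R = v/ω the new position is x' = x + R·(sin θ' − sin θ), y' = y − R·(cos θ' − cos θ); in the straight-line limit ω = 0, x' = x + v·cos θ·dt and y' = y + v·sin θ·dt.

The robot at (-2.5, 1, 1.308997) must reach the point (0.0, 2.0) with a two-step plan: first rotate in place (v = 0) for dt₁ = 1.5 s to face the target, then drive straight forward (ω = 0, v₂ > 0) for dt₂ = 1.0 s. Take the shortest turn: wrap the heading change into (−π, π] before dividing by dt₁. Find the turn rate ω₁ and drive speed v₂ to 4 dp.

heading to target = atan2(2−1, 0−-2.5) = 0.3805
Δθ = wrap(0.3805 − 1.3090) = -0.9285; ω₁ = Δθ/dt₁ = -0.6190
distance = √((0−-2.5)² + (2−1)²) = 2.6926; v₂ = distance/dt₂ = 2.6926

ω₁ = -0.6190, v₂ = 2.6926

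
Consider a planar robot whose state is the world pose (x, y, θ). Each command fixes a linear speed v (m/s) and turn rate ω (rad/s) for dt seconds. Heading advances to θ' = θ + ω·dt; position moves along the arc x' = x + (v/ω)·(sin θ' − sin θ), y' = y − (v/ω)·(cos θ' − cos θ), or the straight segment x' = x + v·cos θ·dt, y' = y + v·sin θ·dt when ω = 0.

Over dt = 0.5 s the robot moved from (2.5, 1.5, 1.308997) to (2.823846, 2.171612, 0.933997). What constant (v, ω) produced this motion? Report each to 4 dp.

v = 1.5000, ω = -0.7500

Δθ = 0.933997 − 1.308997 = -0.375000
ω = Δθ/dt = -0.375000/0.5 = -0.7500
R = −Δy/(cos θ' − cos θ) = -2.0000
v = R·ω = -2.0000·-0.7500 = 1.5000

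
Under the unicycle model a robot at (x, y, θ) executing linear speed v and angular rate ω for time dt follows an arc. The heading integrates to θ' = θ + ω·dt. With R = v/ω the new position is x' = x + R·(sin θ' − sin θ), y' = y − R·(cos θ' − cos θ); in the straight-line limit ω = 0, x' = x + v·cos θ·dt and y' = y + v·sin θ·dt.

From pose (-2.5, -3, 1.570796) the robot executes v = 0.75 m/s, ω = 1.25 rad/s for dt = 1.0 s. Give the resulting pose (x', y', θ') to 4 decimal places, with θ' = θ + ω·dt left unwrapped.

θ' = 1.5708 + 1.25·1.0 = 2.8208
R = v/ω = 0.75/1.25 = 0.6000
x' = -2.5 + 0.6000·(sin 2.8208 − sin 1.5708) = -2.9108
y' = -3 − 0.6000·(cos 2.8208 − cos 1.5708) = -2.4306

(-2.9108, -2.4306, 2.8208)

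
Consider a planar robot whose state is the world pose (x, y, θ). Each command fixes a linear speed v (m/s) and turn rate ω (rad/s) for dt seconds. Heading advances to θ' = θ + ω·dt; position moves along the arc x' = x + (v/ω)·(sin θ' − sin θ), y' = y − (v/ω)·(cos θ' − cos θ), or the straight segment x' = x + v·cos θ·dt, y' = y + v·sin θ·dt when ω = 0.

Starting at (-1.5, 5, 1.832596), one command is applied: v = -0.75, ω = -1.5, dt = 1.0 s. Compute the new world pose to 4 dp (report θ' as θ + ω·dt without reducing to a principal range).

θ' = 1.8326 + -1.5·1.0 = 0.3326
R = v/ω = -0.75/-1.5 = 0.5000
x' = -1.5 + 0.5000·(sin 0.3326 − sin 1.8326) = -1.8197
y' = 5 − 0.5000·(cos 0.3326 − cos 1.8326) = 4.3980

(-1.8197, 4.3980, 0.3326)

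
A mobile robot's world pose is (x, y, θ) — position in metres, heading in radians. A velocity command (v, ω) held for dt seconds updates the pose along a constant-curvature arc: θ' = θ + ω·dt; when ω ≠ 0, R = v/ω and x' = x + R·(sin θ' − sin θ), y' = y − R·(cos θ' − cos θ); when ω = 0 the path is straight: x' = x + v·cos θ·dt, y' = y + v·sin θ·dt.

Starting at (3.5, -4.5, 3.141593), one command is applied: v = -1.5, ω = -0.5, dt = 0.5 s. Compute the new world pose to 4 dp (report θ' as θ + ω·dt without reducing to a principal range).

θ' = 3.1416 + -0.5·0.5 = 2.8916
R = v/ω = -1.5/-0.5 = 3.0000
x' = 3.5 + 3.0000·(sin 2.8916 − sin 3.1416) = 4.2422
y' = -4.5 − 3.0000·(cos 2.8916 − cos 3.1416) = -4.5933

(4.2422, -4.5933, 2.8916)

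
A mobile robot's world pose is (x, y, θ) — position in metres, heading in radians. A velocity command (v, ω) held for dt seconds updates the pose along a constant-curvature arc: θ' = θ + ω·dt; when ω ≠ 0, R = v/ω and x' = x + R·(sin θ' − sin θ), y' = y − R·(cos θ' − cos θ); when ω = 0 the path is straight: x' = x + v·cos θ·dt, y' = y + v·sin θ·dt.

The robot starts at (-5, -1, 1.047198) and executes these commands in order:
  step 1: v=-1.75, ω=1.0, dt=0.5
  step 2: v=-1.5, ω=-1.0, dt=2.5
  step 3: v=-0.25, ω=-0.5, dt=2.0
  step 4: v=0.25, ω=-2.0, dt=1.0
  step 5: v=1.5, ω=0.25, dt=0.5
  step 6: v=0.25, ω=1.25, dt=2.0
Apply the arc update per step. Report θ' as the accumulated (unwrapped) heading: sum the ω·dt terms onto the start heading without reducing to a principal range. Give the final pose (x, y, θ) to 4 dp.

step 1: θ'=1.5472 (R=-1.7500) → pose (-5.2340, -1.8337, 1.5472)
step 2: θ'=-0.9528 (R=1.5000) → pose (-7.9561, -2.6674, -0.9528)
step 3: θ'=-1.9528 (R=0.5000) → pose (-8.0126, -2.1913, -1.9528)
step 4: θ'=-3.9528 (R=-0.1250) → pose (-8.2192, -2.2308, -3.9528)
step 5: θ'=-3.8278 (R=6.0000) → pose (-8.7683, -1.7206, -3.8278)
step 6: θ'=-1.3278 (R=0.2000) → pose (-9.0891, -1.9235, -1.3278)

(-9.0891, -1.9235, -1.3278)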